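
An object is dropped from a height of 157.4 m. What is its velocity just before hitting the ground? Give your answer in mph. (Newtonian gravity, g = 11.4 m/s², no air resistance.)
v = √(2gh) (with unit conversion) = 134.0 mph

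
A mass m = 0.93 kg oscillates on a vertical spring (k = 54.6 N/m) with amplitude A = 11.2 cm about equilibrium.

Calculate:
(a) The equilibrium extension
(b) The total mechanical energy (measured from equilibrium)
x_eq = mg/k = 0.93×9.81/54.6 = 0.1671 m = 16.71 cm
E = ½kA² = ½×54.6×(0.112)² = 0.3425 J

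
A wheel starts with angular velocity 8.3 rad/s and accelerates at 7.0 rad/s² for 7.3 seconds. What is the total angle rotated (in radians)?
θ = ω₀t + ½αt² = 8.3×7.3 + ½×7.0×7.3² = 247.1 rad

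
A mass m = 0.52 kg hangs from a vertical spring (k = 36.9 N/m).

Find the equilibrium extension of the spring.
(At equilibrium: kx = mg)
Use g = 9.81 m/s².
x_eq = mg/k = 0.52×9.81/36.9 = 0.1382 m = 13.82 cm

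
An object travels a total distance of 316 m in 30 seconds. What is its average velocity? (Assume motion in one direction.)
v_avg = Δd / Δt = 316 / 30 = 10.53 m/s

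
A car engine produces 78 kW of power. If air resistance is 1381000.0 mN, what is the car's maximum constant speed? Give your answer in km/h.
P = Fv → v = P/F = 78000 W / 1381 N = 56.48 m/s = 203.3 km/h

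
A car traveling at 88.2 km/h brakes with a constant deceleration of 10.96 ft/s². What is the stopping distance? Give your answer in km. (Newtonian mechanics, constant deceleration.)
d = v₀² / (2a) (with unit conversion) = 0.08984 km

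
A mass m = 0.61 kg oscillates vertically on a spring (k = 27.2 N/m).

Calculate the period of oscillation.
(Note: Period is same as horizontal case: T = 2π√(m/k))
T = 2π√(m/k) = 2π√(0.61/27.2) = 0.9409 s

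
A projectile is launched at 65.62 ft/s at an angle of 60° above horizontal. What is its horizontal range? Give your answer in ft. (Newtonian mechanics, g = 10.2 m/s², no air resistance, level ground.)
R = v₀² sin(2θ) / g (with unit conversion) = 111.4 ft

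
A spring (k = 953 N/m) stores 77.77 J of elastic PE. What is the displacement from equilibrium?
PE = ½kx² → x = √(2PE/k) = √(2×77.77/953) = 0.404 m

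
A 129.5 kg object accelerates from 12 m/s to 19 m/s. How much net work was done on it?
W_net = ΔKE = ½m(v₂² − v₁²) = ½×129.5×(19² − 12²) = 14050.75 J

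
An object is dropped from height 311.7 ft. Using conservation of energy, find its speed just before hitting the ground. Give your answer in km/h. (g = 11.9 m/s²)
mgh = ½mv² → v = √(2gh) = √(2×11.9×95.01) = 47.55 m/s = 171.2 km/h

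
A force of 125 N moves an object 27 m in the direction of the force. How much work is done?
W = Fd = 125×27 = 3375.0 J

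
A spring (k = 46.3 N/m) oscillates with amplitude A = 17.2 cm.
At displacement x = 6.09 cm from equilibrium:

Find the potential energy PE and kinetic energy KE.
E_total = ½kA² = ½×46.3×(0.172)² = 0.6849 J
PE = ½kx² = ½×46.3×(0.0609)² = 0.08586 J
KE = E_total − PE = 0.599 J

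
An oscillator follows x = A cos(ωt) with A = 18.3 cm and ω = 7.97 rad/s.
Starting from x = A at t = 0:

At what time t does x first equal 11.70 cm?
cos(ωt) = x/A = 11.7/18.3 = 0.6393
ωt = arccos(0.6393) = 0.8772 rad
t = 0.8772/7.97 = 0.1101 s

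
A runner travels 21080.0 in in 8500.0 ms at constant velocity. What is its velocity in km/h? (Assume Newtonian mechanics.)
v = d/t (with unit conversion) = 226.8 km/h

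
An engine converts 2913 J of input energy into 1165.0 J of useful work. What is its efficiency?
η = W_out/W_in = 1165.0/2913 = 0.3999 = 39.99%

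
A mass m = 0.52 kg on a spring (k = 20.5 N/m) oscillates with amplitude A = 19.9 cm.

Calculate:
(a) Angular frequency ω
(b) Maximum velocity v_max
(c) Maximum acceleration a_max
ω = √(k/m) = √(20.5/0.52) = 6.279 rad/s
v_max = ωA = 6.279×0.199 = 1.249 m/s
a_max = ω²A = 6.279²×0.199 = 7.845 m/s²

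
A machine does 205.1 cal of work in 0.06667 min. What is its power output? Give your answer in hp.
P = W/t = 858.1 J / 4 s = 214.5 W = 0.2877 hp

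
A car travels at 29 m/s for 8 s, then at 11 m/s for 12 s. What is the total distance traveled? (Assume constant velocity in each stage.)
d₁ = v₁t₁ = 29 × 8 = 232 m
d₂ = v₂t₂ = 11 × 12 = 132 m
d_total = 232 + 132 = 364 m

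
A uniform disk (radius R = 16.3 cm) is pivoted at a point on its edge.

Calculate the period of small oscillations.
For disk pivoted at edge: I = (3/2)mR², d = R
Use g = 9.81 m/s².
I/m = (3/2)R² = 0.03985 m²; d = R = 0.163 m
T = 2π√((3/2)R²/(gR)) = 2π√(3R/(2g)) = 0.9919 s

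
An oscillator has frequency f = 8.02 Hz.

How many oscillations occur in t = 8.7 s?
n = f×t = 8.02×8.7 = 69.77 oscillations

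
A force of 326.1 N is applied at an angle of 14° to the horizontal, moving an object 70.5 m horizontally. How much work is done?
W = Fd cosθ = 326.1×70.5×cos(14°) = 22307.0 J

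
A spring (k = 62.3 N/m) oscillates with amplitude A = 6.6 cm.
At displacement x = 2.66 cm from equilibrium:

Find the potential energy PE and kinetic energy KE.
E_total = ½kA² = ½×62.3×(0.066)² = 0.1357 J
PE = ½kx² = ½×62.3×(0.0266)² = 0.02204 J
KE = E_total − PE = 0.1136 J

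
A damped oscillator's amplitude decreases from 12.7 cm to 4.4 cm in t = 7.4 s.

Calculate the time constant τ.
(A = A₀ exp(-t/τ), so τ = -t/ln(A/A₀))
A/A₀ = 4.4/12.7 = 0.3465; ln(A/A₀) = -1.06
τ = −t/ln(A/A₀) = −7.4/-1.06 = 6.981 s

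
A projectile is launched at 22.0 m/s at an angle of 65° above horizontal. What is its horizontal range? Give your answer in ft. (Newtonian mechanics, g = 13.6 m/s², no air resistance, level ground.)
R = v₀² sin(2θ) / g (with unit conversion) = 89.44 ft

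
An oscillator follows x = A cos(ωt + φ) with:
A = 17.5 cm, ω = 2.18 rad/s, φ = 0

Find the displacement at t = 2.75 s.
x = A cos(ωt + φ) = 17.5×cos(2.18×2.75 + 0) = 16.78 cm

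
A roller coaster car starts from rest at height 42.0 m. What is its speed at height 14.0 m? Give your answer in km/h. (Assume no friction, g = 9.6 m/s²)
mgh₁ = ½mv₂² + mgh₂ → v₂ = √(2g(h₁−h₂)) = √(2×9.6×(42−14)) = 23.19 m/s = 83.47 km/h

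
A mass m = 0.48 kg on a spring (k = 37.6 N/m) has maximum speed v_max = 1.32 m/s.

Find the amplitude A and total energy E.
½mv²_max = ½kA² → A = v_max√(m/k) = 1.32×√(0.48/37.6) = 0.1491 m = 14.91 cm
E = ½mv²_max = ½×0.48×1.32² = 0.4182 J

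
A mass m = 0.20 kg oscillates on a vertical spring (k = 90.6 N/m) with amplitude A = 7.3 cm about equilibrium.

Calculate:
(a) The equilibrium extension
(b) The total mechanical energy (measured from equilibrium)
x_eq = mg/k = 0.2×9.81/90.6 = 0.02166 m = 2.166 cm
E = ½kA² = ½×90.6×(0.073)² = 0.2414 J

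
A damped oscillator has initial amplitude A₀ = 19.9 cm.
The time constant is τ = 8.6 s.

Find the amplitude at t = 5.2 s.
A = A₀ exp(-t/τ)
A = A₀ exp(−t/τ) = 19.9×exp(−5.2/8.6) = 10.87 cm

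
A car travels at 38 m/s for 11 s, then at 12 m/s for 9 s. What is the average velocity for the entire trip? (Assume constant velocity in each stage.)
d₁ = v₁t₁ = 38 × 11 = 418 m
d₂ = v₂t₂ = 12 × 9 = 108 m
d_total = 526 m, t_total = 20 s
v_avg = d_total/t_total = 526/20 = 26.3 m/s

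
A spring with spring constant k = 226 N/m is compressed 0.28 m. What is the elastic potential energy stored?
PE = ½kx² = ½×226×0.28² = 8.859 J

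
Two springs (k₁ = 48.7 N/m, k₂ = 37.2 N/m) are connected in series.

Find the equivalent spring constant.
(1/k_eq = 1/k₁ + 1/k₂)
1/k_eq = 1/48.7 + 1/37.2 = 0.047416; k_eq = 21.09 N/m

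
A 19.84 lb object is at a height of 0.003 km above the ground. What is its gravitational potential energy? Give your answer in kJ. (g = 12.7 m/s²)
PE = mgh = 8.999 kg × 12.7 m/s² × 3 m = 342.9 J = 0.3429 kJ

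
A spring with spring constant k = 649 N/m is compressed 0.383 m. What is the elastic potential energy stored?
PE = ½kx² = ½×649×0.383² = 47.6 J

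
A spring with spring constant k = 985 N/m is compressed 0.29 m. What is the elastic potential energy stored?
PE = ½kx² = ½×985×0.29² = 41.42 J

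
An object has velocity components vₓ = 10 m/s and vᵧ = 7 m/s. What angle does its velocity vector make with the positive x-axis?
θ = arctan(vᵧ/vₓ) = arctan(7/10) = 34.99°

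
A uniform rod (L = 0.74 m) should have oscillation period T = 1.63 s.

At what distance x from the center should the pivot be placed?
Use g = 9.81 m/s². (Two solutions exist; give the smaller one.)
T = 2π√((L²/12 + x²)/(gx)). Let c = T²g/(4π²) = 0.6602.
x² − cx + L²/12 = 0 → x = (c − √(c² − L²/3))/2 = 0.07844 m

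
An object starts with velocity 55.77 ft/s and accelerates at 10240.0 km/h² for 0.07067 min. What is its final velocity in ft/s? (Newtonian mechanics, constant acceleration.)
v = v₀ + at (with unit conversion) = 66.76 ft/s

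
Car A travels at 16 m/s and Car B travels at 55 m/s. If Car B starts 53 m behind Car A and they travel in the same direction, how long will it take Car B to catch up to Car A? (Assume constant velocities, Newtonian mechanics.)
Relative speed: v_rel = 55 - 16 = 39 m/s
Time to catch: t = d₀/v_rel = 53/39 = 1.36 s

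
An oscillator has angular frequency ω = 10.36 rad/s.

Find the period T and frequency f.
T = 2π/ω = 2π/10.36 = 0.6065 s; f = ω/2π = 1.649 Hz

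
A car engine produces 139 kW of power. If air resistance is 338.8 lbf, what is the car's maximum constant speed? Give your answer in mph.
P = Fv → v = P/F = 139000 W / 1507 N = 92.23 m/s = 206.3 mph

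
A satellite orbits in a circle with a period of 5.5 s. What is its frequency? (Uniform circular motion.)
f = 1/T = 1/5.5 = 0.1818 Hz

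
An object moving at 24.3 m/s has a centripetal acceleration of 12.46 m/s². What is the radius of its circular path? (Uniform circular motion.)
r = v²/a_c = 24.3²/12.46 = 47.39 m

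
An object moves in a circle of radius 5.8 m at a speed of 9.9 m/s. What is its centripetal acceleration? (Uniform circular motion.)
a_c = v²/r = 9.9²/5.8 = 98.01/5.8 = 16.9 m/s²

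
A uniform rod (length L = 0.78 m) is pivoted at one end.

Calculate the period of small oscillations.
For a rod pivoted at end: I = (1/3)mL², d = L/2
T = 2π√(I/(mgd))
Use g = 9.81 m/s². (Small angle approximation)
I/m = (1/3)L² = 0.2028 m²; d = L/2 = 0.39 m
T = 2π√(I/(mgd)) = 2π√(0.2028/(9.81×0.39)) = 1.447 s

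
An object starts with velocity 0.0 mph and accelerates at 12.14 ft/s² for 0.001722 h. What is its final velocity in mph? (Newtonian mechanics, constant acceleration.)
v = v₀ + at (with unit conversion) = 51.31 mph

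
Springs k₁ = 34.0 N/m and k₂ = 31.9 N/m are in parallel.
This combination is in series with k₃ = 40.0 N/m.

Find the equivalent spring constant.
k₁₂ = k₁ + k₂ = 65.9 N/m (parallel)
1/k_eq = 1/k₁₂ + 1/k₃ → k_eq = 24.89 N/m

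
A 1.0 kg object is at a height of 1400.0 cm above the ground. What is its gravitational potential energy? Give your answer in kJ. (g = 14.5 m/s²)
PE = mgh = 1 kg × 14.5 m/s² × 14 m = 203 J = 0.203 kJ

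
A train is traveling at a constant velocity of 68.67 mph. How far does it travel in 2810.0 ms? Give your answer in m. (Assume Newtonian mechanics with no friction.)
d = vt (with unit conversion) = 86.26 m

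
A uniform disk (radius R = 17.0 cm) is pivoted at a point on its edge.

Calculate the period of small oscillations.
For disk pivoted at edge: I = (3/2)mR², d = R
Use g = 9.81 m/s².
I/m = (3/2)R² = 0.04335 m²; d = R = 0.17 m
T = 2π√((3/2)R²/(gR)) = 2π√(3R/(2g)) = 1.013 s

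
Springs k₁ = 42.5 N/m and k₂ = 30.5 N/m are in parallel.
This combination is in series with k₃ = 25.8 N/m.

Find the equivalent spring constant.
k₁₂ = k₁ + k₂ = 73 N/m (parallel)
1/k_eq = 1/k₁₂ + 1/k₃ → k_eq = 19.06 N/m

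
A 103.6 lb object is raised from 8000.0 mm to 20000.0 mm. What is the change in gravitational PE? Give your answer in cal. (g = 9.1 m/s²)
ΔPE = mg(h₂ − h₁) = 46.99 kg × 9.1 m/s² × (20 − 8) m = 5132 J = 1226.0 cal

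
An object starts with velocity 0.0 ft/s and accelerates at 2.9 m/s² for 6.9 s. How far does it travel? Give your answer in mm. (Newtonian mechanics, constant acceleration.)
d = v₀t + ½at² (with unit conversion) = 69030.0 mm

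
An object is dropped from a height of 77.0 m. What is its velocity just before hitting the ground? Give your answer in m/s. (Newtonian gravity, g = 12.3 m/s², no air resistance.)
v = √(2gh) = 43.52 m/s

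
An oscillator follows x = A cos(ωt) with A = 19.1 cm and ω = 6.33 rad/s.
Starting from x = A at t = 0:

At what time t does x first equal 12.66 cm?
cos(ωt) = x/A = 12.66/19.1 = 0.6628
ωt = arccos(0.6628) = 0.8462 rad
t = 0.8462/6.33 = 0.1337 s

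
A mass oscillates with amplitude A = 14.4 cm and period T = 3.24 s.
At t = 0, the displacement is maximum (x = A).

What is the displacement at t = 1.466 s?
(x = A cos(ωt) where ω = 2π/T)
ω = 2π/T = 2π/3.24 = 1.939 rad/s
x = A cos(ωt) = 14.4×cos(1.939×1.466) = -13.76 cm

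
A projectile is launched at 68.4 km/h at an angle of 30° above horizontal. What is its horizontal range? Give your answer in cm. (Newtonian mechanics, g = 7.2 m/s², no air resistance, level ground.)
R = v₀² sin(2θ) / g (with unit conversion) = 4342.0 cm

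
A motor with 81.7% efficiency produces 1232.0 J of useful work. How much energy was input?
W_in = W_out/η = 1232.0/0.817 = 1508.0 J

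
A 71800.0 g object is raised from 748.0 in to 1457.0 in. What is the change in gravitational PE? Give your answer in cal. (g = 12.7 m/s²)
ΔPE = mg(h₂ − h₁) = 71.8 kg × 12.7 m/s² × (37.01 − 19) m = 1.642e+04 J = 3925.0 cal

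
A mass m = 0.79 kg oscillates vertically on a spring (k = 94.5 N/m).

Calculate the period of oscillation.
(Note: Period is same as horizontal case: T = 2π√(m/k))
T = 2π√(m/k) = 2π√(0.79/94.5) = 0.5745 s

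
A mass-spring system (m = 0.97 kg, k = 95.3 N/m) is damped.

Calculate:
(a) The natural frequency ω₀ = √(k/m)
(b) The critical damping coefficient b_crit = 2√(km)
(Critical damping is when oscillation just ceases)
ω₀ = √(k/m) = √(95.3/0.97) = 9.912 rad/s
b_crit = 2√(km) = 2√(95.3×0.97) = 19.23 kg/s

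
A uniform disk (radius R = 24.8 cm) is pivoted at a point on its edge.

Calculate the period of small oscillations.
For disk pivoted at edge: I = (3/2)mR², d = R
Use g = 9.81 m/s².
I/m = (3/2)R² = 0.09226 m²; d = R = 0.248 m
T = 2π√((3/2)R²/(gR)) = 2π√(3R/(2g)) = 1.224 s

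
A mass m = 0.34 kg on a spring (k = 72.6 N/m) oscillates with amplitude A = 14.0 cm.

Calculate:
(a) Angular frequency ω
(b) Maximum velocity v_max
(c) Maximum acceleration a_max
ω = √(k/m) = √(72.6/0.34) = 14.61 rad/s
v_max = ωA = 14.61×0.14 = 2.046 m/s
a_max = ω²A = 14.61²×0.14 = 29.89 m/s²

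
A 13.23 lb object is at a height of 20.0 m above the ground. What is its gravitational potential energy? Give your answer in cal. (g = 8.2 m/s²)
PE = mgh = 6.001 kg × 8.2 m/s² × 20 m = 984.2 J = 235.2 cal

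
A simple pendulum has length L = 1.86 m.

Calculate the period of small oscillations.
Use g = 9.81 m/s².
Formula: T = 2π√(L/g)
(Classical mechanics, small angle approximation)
T = 2π√(L/g) = 2π√(1.86/9.81) = 2.736 s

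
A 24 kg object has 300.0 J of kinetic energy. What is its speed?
KE = ½mv² → v = √(2KE/m) = √(2×300.0/24) = 5.0 m/s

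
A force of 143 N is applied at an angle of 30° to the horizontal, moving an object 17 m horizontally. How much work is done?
W = Fd cosθ = 143×17×cos(30°) = 2105.3 J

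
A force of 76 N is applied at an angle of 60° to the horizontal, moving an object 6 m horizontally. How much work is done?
W = Fd cosθ = 76×6×cos(60°) = 228.0 J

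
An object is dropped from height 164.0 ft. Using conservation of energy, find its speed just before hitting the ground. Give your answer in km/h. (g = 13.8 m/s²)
mgh = ½mv² → v = √(2gh) = √(2×13.8×49.99) = 37.14 m/s = 133.7 km/h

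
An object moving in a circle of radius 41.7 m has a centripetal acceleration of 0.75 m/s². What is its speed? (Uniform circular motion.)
v = √(a_c × r) = √(0.75 × 41.7) = 5.59 m/s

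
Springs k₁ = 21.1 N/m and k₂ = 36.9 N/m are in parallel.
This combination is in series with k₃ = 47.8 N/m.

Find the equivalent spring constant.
k₁₂ = k₁ + k₂ = 58 N/m (parallel)
1/k_eq = 1/k₁₂ + 1/k₃ → k_eq = 26.2 N/m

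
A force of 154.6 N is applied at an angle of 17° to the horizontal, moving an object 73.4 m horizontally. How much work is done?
W = Fd cosθ = 154.6×73.4×cos(17°) = 10852.0 J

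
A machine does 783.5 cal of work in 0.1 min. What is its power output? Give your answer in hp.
P = W/t = 3278 J / 6 s = 546.4 W = 0.7327 hp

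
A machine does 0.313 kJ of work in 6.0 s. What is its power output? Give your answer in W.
P = W/t = 313 J / 6 s = 52.17 W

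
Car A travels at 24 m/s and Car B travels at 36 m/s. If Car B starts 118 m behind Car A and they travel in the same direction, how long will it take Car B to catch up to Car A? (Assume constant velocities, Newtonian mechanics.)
Relative speed: v_rel = 36 - 24 = 12 m/s
Time to catch: t = d₀/v_rel = 118/12 = 9.83 s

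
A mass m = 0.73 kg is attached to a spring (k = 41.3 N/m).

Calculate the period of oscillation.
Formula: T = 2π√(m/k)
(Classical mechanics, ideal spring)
T = 2π√(m/k) = 2π√(0.73/41.3) = 0.8353 s; f = 1/T = 1.197 Hz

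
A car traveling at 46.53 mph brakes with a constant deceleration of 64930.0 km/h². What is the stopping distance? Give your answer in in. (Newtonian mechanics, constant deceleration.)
d = v₀² / (2a) (with unit conversion) = 1700.0 in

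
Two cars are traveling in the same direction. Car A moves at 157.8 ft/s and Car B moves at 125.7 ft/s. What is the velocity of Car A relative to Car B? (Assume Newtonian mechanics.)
v_rel = v_A - v_B = 157.8 - 125.7 = 32.1 ft/s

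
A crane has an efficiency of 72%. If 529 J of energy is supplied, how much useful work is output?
W_out = η × W_in = 0.72 × 529 = 380.88 J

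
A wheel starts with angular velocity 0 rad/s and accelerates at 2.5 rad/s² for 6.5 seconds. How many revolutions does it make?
θ = ω₀t + ½αt² = 0×6.5 + ½×2.5×6.5² = 52.81 rad
Revolutions = θ/(2π) = 52.81/(2π) = 8.41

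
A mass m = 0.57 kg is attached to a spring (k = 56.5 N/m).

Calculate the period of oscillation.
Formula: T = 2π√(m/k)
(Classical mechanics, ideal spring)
T = 2π√(m/k) = 2π√(0.57/56.5) = 0.6311 s; f = 1/T = 1.585 Hz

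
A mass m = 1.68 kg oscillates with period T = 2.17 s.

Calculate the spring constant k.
T = 2π√(m/k) → k = m(2π/T)² = 1.68×(2π/2.17)² = 14.08 N/m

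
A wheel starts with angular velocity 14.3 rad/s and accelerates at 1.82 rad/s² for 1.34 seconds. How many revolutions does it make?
θ = ω₀t + ½αt² = 14.3×1.34 + ½×1.82×1.34² = 20.8 rad
Revolutions = θ/(2π) = 20.8/(2π) = 3.31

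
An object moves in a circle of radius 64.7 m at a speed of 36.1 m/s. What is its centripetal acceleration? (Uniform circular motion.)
a_c = v²/r = 36.1²/64.7 = 1303.21/64.7 = 20.14 m/s²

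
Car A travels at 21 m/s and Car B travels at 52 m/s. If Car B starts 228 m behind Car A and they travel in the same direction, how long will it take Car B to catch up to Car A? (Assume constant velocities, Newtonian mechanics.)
Relative speed: v_rel = 52 - 21 = 31 m/s
Time to catch: t = d₀/v_rel = 228/31 = 7.35 s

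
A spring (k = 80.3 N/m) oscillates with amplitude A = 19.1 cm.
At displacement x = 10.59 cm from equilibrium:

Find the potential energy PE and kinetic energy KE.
E_total = ½kA² = ½×80.3×(0.191)² = 1.465 J
PE = ½kx² = ½×80.3×(0.1059)² = 0.4503 J
KE = E_total − PE = 1.014 J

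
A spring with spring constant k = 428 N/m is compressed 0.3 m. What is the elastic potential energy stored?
PE = ½kx² = ½×428×0.3² = 19.26 J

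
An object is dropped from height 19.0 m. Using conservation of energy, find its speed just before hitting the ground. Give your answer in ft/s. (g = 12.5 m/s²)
mgh = ½mv² → v = √(2gh) = √(2×12.5×19) = 21.79 m/s = 71.5 ft/s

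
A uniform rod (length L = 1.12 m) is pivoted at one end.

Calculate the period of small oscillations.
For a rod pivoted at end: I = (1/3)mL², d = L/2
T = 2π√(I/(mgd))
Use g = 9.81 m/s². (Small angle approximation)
I/m = (1/3)L² = 0.4181 m²; d = L/2 = 0.56 m
T = 2π√(I/(mgd)) = 2π√(0.4181/(9.81×0.56)) = 1.733 s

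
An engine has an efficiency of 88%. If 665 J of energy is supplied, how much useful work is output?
W_out = η × W_in = 0.88 × 665 = 585.2 J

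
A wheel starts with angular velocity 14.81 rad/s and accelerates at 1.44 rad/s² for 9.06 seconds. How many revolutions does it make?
θ = ω₀t + ½αt² = 14.81×9.06 + ½×1.44×9.06² = 193.28 rad
Revolutions = θ/(2π) = 193.28/(2π) = 30.76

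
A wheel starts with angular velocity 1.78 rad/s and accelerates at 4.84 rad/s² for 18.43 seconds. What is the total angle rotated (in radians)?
θ = ω₀t + ½αt² = 1.78×18.43 + ½×4.84×18.43² = 854.79 rad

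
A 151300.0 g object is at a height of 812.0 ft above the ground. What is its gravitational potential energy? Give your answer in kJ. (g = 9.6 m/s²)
PE = mgh = 151.3 kg × 9.6 m/s² × 247.5 m = 3.595e+05 J = 359.5 kJ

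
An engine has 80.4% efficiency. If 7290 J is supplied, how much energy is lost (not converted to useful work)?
W_out = η × W_in = 0.804×7290 = 5861.2 J
W_lost = W_in − W_out = 7290 − 5861.2 = 1428.8 J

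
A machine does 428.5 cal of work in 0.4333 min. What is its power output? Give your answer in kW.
P = W/t = 1793 J / 26 s = 68.96 W = 0.06896 kW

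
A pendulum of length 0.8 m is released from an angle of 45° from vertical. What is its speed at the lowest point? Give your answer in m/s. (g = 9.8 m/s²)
h = L(1 − cosθ) = 0.8×(1 − cos45°) = 0.2343 m
v = √(2gh) = √(2×9.8×0.2343) = 2.143 m/s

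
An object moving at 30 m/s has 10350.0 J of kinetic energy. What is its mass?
KE = ½mv² → m = 2KE/v² = 2×10350.0/30² = 23.0 kg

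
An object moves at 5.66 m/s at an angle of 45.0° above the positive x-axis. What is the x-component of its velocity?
vₓ = v cos(θ) = 5.66 × cos(45.0°) = 4.0 m/s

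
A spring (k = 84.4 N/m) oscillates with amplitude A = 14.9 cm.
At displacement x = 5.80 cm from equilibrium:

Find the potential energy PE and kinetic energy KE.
E_total = ½kA² = ½×84.4×(0.149)² = 0.9369 J
PE = ½kx² = ½×84.4×(0.058)² = 0.142 J
KE = E_total − PE = 0.7949 J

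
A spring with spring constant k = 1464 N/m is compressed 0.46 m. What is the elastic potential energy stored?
PE = ½kx² = ½×1464×0.46² = 154.9 J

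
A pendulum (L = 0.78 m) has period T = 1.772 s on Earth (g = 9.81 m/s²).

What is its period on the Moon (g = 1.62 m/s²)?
T = 2π√(L/g), so T_moon/T_earth = √(g_earth/g_moon)
T_moon = 2π√(0.78/1.62) = 4.36 s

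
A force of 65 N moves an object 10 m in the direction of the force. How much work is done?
W = Fd = 65×10 = 650.0 J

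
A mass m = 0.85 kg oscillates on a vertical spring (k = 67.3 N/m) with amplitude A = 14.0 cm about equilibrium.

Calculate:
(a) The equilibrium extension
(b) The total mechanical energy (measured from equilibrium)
x_eq = mg/k = 0.85×9.81/67.3 = 0.1239 m = 12.39 cm
E = ½kA² = ½×67.3×(0.14)² = 0.6595 J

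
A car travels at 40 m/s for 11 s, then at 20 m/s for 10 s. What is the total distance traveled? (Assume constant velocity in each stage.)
d₁ = v₁t₁ = 40 × 11 = 440 m
d₂ = v₂t₂ = 20 × 10 = 200 m
d_total = 440 + 200 = 640 m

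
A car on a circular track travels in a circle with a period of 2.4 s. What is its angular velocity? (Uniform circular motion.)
ω = 2π/T = 2π/2.4 = 2.618 rad/s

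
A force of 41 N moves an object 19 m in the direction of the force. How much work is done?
W = Fd = 41×19 = 779.0 J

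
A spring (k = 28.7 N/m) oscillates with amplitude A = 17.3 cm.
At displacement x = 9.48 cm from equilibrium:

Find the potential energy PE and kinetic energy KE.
E_total = ½kA² = ½×28.7×(0.173)² = 0.4295 J
PE = ½kx² = ½×28.7×(0.0948)² = 0.129 J
KE = E_total − PE = 0.3005 J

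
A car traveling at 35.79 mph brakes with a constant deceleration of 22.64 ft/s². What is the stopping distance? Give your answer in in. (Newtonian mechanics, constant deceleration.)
d = v₀² / (2a) (with unit conversion) = 730.2 in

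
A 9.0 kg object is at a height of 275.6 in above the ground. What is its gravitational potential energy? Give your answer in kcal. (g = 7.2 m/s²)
PE = mgh = 9 kg × 7.2 m/s² × 7 m = 453.6 J = 0.1084 kcal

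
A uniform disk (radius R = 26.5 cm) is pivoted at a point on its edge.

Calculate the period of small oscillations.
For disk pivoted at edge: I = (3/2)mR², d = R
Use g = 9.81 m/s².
I/m = (3/2)R² = 0.1053 m²; d = R = 0.265 m
T = 2π√((3/2)R²/(gR)) = 2π√(3R/(2g)) = 1.265 s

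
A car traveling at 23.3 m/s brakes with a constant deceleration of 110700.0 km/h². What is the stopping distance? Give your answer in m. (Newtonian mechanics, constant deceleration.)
d = v₀² / (2a) (with unit conversion) = 31.78 m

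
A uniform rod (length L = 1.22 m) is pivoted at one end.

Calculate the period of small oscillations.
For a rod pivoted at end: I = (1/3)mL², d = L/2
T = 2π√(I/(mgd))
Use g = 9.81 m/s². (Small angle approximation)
I/m = (1/3)L² = 0.4961 m²; d = L/2 = 0.61 m
T = 2π√(I/(mgd)) = 2π√(0.4961/(9.81×0.61)) = 1.809 s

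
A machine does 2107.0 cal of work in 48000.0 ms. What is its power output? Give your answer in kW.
P = W/t = 8816 J / 48 s = 183.7 W = 0.1837 kW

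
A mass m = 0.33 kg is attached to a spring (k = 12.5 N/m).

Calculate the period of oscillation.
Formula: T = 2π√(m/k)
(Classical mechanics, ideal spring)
T = 2π√(m/k) = 2π√(0.33/12.5) = 1.021 s; f = 1/T = 0.9795 Hz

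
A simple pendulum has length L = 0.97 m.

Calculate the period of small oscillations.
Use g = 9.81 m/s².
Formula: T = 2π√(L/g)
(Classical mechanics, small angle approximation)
T = 2π√(L/g) = 2π√(0.97/9.81) = 1.976 s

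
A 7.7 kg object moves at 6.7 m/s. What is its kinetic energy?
KE = ½mv² = ½×7.7×6.7² = 172.8265 J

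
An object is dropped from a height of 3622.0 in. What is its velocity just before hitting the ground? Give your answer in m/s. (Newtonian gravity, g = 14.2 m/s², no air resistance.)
v = √(2gh) (with unit conversion) = 51.12 m/s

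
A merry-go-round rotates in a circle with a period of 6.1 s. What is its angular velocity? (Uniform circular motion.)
ω = 2π/T = 2π/6.1 = 1.03 rad/s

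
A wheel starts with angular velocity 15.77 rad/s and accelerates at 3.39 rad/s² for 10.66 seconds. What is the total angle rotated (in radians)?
θ = ω₀t + ½αt² = 15.77×10.66 + ½×3.39×10.66² = 360.72 rad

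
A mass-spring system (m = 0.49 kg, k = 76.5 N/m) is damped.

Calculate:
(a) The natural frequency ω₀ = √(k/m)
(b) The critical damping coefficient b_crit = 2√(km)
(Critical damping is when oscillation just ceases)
ω₀ = √(k/m) = √(76.5/0.49) = 12.49 rad/s
b_crit = 2√(km) = 2√(76.5×0.49) = 12.24 kg/s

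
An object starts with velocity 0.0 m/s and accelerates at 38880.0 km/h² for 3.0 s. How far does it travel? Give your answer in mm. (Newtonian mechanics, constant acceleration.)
d = v₀t + ½at² (with unit conversion) = 13500.0 mm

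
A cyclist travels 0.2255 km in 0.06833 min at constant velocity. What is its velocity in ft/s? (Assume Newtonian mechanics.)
v = d/t (with unit conversion) = 180.5 ft/s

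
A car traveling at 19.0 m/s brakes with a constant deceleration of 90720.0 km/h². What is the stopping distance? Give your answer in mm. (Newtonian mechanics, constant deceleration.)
d = v₀² / (2a) (with unit conversion) = 25790.0 mm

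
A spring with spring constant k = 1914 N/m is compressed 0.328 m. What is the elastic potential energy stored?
PE = ½kx² = ½×1914×0.328² = 103.0 J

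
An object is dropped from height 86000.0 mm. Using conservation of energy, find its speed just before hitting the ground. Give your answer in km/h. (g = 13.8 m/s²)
mgh = ½mv² → v = √(2gh) = √(2×13.8×86) = 48.72 m/s = 175.4 km/h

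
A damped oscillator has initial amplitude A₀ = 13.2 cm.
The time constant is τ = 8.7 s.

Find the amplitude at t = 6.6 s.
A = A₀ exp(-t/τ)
A = A₀ exp(−t/τ) = 13.2×exp(−6.6/8.7) = 6.182 cm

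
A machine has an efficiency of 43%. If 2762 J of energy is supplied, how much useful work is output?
W_out = η × W_in = 0.43 × 2762 = 1187.7 J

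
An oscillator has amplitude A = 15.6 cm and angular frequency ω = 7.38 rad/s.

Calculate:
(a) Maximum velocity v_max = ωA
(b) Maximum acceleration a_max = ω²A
v_max = ωA = 7.38×0.156 = 1.151 m/s
a_max = ω²A = 7.38²×0.156 = 8.496 m/s²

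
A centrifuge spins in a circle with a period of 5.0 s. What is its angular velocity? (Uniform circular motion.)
ω = 2π/T = 2π/5.0 = 1.2566 rad/s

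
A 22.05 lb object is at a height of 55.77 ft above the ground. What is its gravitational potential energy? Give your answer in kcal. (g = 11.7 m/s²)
PE = mgh = 10 kg × 11.7 m/s² × 17 m = 1989 J = 0.4754 kcal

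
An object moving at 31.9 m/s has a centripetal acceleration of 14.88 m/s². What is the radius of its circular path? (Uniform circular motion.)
r = v²/a_c = 31.9²/14.88 = 68.39 m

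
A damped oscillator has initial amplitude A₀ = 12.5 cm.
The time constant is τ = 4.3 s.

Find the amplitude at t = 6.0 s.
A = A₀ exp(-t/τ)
A = A₀ exp(−t/τ) = 12.5×exp(−6.0/4.3) = 3.097 cm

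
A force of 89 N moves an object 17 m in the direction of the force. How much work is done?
W = Fd = 89×17 = 1513.0 J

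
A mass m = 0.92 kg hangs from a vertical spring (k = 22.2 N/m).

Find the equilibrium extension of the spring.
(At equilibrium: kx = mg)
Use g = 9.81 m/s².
x_eq = mg/k = 0.92×9.81/22.2 = 0.4065 m = 40.65 cm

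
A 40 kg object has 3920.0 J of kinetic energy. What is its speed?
KE = ½mv² → v = √(2KE/m) = √(2×3920.0/40) = 14.0 m/s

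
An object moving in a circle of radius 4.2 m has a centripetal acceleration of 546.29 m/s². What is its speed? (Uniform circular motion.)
v = √(a_c × r) = √(546.29 × 4.2) = 47.9 m/s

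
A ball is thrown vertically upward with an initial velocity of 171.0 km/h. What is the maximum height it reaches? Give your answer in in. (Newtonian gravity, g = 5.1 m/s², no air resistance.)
h_max = v₀²/(2g) (with unit conversion) = 8709.0 in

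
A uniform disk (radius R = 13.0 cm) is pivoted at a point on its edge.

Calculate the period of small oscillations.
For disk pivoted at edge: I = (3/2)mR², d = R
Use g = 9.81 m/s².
I/m = (3/2)R² = 0.02535 m²; d = R = 0.13 m
T = 2π√((3/2)R²/(gR)) = 2π√(3R/(2g)) = 0.8859 s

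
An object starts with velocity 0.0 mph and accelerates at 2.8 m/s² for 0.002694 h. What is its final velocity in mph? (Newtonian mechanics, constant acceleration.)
v = v₀ + at (with unit conversion) = 60.75 mph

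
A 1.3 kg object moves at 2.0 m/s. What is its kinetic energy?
KE = ½mv² = ½×1.3×2.0² = 2.6 J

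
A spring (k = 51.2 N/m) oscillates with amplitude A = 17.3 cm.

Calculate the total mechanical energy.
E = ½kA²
E = ½kA² = ½×51.2×(0.173)² = 0.7662 J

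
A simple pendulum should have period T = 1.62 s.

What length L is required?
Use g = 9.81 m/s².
T = 2π√(L/g) → L = g(T/2π)² = 9.81×(1.62/2π)² = 0.6521 m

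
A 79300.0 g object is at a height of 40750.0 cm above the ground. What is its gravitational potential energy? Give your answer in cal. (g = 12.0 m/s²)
PE = mgh = 79.3 kg × 12.0 m/s² × 407.5 m = 3.878e+05 J = 92680.0 cal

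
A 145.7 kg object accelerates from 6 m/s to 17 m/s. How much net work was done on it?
W_net = ΔKE = ½m(v₂² − v₁²) = ½×145.7×(17² − 6²) = 18431.05 J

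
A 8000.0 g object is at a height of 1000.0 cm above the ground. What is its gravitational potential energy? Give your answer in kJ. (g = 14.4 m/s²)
PE = mgh = 8 kg × 14.4 m/s² × 10 m = 1152 J = 1.152 kJ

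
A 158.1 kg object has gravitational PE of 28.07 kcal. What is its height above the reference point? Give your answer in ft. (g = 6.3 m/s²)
PE = mgh → h = PE/(mg) = 1.174e+05 J / (158.1 kg × 6.3 m/s²) = 117.9 m = 386.9 ft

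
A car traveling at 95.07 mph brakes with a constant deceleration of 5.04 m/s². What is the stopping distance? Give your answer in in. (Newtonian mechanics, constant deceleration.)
d = v₀² / (2a) (with unit conversion) = 7055.0 in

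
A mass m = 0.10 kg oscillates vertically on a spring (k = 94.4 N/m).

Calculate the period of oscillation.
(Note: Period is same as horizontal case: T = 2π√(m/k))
T = 2π√(m/k) = 2π√(0.1/94.4) = 0.2045 s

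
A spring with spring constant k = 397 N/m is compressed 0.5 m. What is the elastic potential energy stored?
PE = ½kx² = ½×397×0.5² = 49.62 J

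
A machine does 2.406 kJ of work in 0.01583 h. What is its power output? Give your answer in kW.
P = W/t = 2406 J / 56.99 s = 42.22 W = 0.04222 kW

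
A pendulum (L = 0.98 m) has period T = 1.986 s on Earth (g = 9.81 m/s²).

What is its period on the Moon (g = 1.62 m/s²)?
T = 2π√(L/g), so T_moon/T_earth = √(g_earth/g_moon)
T_moon = 2π√(0.98/1.62) = 4.887 s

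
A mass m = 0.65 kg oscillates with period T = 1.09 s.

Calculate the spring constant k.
T = 2π√(m/k) → k = m(2π/T)² = 0.65×(2π/1.09)² = 21.6 N/m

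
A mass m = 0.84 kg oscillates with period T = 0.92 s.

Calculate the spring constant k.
T = 2π√(m/k) → k = m(2π/T)² = 0.84×(2π/0.92)² = 39.18 N/m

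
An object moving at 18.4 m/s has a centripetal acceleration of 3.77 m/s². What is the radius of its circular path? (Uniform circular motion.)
r = v²/a_c = 18.4²/3.77 = 89.8 m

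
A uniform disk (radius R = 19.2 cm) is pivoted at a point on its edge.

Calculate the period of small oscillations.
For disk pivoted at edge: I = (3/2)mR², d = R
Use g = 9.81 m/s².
I/m = (3/2)R² = 0.0553 m²; d = R = 0.192 m
T = 2π√((3/2)R²/(gR)) = 2π√(3R/(2g)) = 1.077 s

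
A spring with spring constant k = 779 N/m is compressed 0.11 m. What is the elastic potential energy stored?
PE = ½kx² = ½×779×0.11² = 4.713 J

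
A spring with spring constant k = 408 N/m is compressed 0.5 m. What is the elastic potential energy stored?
PE = ½kx² = ½×408×0.5² = 51.0 J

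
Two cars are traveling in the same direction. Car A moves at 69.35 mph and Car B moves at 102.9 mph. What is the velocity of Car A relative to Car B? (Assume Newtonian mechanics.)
v_rel = v_A - v_B = 69.35 - 102.9 = -33.55 mph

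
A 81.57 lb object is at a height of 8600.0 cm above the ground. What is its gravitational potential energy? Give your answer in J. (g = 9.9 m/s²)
PE = mgh = 37 kg × 9.9 m/s² × 86 m = 3.15e+04 J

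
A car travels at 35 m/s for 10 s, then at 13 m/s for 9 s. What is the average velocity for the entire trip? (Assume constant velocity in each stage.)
d₁ = v₁t₁ = 35 × 10 = 350 m
d₂ = v₂t₂ = 13 × 9 = 117 m
d_total = 467 m, t_total = 19 s
v_avg = d_total/t_total = 467/19 = 24.58 m/s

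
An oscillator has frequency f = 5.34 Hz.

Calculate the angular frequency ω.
ω = 2πf = 2π×5.34 = 33.55 rad/s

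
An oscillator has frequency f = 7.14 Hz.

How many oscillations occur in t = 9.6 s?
n = f×t = 7.14×9.6 = 68.54 oscillations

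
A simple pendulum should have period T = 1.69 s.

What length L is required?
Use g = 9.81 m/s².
T = 2π√(L/g) → L = g(T/2π)² = 9.81×(1.69/2π)² = 0.7097 m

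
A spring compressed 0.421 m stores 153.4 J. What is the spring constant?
PE = ½kx² → k = 2PE/x² = 2×153.4/0.421² = 1731.0 N/m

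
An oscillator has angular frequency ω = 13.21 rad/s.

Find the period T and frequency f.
T = 2π/ω = 2π/13.21 = 0.4756 s; f = ω/2π = 2.102 Hz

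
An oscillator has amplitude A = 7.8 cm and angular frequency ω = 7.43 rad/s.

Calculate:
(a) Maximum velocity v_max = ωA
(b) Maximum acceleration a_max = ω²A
v_max = ωA = 7.43×0.078 = 0.5795 m/s
a_max = ω²A = 7.43²×0.078 = 4.306 m/s²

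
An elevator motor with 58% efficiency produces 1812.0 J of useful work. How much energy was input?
W_in = W_out/η = 1812.0/0.58 = 3124.1 J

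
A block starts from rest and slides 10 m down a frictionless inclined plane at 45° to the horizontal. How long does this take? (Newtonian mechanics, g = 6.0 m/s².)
a = g sin(θ) = 6.0 × sin(45°) = 4.24 m/s²
t = √(2d/a) = √(2 × 10 / 4.24) = 2.17 s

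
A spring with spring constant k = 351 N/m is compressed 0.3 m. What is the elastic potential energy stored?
PE = ½kx² = ½×351×0.3² = 15.79 J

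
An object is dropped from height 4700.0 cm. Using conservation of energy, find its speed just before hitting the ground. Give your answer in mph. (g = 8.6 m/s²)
mgh = ½mv² → v = √(2gh) = √(2×8.6×47) = 28.43 m/s = 63.6 mph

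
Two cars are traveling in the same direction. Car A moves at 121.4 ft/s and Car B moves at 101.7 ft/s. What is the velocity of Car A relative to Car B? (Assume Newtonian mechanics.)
v_rel = v_A - v_B = 121.4 - 101.7 = 19.7 ft/s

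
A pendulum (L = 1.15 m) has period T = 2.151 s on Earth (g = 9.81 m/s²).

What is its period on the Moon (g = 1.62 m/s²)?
T = 2π√(L/g), so T_moon/T_earth = √(g_earth/g_moon)
T_moon = 2π√(1.15/1.62) = 5.294 s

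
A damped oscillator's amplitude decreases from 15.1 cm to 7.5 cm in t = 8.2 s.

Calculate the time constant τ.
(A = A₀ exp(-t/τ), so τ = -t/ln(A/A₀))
A/A₀ = 7.5/15.1 = 0.4967; ln(A/A₀) = -0.6998
τ = −t/ln(A/A₀) = −8.2/-0.6998 = 11.72 s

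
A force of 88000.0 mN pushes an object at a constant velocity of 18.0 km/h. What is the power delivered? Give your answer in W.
P = Fv = 88 N × 5 m/s = 440 W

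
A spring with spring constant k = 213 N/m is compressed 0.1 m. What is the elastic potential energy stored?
PE = ½kx² = ½×213×0.1² = 1.065 J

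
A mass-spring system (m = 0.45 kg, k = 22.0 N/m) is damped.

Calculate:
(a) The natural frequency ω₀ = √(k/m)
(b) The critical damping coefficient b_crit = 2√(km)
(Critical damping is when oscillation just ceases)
ω₀ = √(k/m) = √(22.0/0.45) = 6.992 rad/s
b_crit = 2√(km) = 2√(22.0×0.45) = 6.293 kg/s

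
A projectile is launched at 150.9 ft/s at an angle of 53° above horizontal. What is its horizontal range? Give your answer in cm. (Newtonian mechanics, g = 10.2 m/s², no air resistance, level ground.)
R = v₀² sin(2θ) / g (with unit conversion) = 19940.0 cm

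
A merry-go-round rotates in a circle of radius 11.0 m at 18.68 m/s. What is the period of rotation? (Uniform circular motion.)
T = 2πr/v = 2π×11.0/18.68 = 3.7 s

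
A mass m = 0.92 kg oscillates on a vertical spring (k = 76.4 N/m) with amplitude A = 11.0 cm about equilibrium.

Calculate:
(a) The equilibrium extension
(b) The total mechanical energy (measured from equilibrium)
x_eq = mg/k = 0.92×9.81/76.4 = 0.1181 m = 11.81 cm
E = ½kA² = ½×76.4×(0.11)² = 0.4622 J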